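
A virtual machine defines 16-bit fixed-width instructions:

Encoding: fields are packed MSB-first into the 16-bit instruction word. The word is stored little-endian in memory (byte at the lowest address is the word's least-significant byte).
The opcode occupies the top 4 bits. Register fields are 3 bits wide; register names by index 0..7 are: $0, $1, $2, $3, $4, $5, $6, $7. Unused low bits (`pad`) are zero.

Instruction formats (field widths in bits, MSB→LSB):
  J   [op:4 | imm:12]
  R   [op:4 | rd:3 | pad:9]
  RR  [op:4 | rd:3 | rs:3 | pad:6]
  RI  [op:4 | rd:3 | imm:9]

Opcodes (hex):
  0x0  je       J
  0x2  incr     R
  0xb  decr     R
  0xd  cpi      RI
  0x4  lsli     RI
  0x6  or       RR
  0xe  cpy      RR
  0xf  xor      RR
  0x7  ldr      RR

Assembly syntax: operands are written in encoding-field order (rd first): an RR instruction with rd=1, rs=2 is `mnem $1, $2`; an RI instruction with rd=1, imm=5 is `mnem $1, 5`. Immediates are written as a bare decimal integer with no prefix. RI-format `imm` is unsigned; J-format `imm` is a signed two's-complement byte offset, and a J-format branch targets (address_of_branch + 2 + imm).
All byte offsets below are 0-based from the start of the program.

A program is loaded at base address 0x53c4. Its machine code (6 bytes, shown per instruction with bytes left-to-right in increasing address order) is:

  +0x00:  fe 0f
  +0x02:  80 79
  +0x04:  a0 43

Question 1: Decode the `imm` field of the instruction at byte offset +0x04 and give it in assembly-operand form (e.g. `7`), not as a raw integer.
@+04  little-endian(a0 43) = 0x43a0
  opcode bits[15:12]=0x4: lsli/RI
  rd@[11:9]=0x1 ⇒ $1
  imm@[8:0]=0x1a0 ⇒ 416

416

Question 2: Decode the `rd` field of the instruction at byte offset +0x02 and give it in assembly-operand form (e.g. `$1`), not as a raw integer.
off 0x02: read 80 79 as little → 0x7980
  opcode bits[15:12]=0x7: ldr/RR
  rd@[11:9]=0x4 ⇒ $4
  rs@[8:6]=0x6 ⇒ $6

$4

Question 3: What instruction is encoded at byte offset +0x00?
+0x00: fe 0f ⇒ word 0x0ffe (little)
  top 4b → 0x0 → je [J]
  [11:0] imm=4094 (s12→-2) = -2

je -2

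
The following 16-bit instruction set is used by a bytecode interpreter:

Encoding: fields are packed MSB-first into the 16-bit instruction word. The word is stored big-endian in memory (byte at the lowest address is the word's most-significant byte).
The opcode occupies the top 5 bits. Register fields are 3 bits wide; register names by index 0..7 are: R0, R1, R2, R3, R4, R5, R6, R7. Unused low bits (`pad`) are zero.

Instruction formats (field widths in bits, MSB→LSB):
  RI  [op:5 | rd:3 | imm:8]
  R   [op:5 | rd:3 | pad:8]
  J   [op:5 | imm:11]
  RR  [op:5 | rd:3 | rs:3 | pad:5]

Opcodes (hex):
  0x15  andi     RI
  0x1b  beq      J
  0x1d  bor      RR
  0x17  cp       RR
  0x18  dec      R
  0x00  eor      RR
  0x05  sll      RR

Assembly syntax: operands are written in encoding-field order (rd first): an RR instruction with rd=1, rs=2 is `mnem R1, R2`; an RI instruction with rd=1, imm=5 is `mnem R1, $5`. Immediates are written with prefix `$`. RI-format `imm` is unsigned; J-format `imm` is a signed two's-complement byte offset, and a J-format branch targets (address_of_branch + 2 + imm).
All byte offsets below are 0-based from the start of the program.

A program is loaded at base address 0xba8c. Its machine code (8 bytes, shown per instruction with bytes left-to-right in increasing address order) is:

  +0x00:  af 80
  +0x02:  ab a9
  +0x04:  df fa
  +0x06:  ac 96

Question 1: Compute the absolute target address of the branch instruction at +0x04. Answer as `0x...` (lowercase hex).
[04] df fa → 0xdffa
  top 5b → 0x1b → beq [J]
  [10:0] imm=2042 (s11→-6) = $-6
  target = base 0xba8c + off 0x04 + 2 + imm -6 = 0xba8c

0xba8c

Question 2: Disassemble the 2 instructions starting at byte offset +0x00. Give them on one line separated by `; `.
off 0x00: read af 80 as big → 0xaf80
  top 5b → 0x15 → andi [RI]
  rd@[10:8]=0x7 ⇒ R7
  imm@[7:0]=0x80 ⇒ $128
off 0x02: read ab a9 as big → 0xaba9
  top 5b → 0x15 → andi [RI]
  rd@[10:8]=0x3 ⇒ R3
  imm@[7:0]=0xa9 ⇒ $169

andi R7, $128; andi R3, $169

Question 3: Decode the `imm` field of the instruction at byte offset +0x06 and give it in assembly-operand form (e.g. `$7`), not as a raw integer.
off 0x06: read ac 96 as big → 0xac96
  op=0xac96>>11=0x15 ⇒ andi (RI)
  rd@[10:8]=0x4 ⇒ R4
  imm@[7:0]=0x96 ⇒ $150

$150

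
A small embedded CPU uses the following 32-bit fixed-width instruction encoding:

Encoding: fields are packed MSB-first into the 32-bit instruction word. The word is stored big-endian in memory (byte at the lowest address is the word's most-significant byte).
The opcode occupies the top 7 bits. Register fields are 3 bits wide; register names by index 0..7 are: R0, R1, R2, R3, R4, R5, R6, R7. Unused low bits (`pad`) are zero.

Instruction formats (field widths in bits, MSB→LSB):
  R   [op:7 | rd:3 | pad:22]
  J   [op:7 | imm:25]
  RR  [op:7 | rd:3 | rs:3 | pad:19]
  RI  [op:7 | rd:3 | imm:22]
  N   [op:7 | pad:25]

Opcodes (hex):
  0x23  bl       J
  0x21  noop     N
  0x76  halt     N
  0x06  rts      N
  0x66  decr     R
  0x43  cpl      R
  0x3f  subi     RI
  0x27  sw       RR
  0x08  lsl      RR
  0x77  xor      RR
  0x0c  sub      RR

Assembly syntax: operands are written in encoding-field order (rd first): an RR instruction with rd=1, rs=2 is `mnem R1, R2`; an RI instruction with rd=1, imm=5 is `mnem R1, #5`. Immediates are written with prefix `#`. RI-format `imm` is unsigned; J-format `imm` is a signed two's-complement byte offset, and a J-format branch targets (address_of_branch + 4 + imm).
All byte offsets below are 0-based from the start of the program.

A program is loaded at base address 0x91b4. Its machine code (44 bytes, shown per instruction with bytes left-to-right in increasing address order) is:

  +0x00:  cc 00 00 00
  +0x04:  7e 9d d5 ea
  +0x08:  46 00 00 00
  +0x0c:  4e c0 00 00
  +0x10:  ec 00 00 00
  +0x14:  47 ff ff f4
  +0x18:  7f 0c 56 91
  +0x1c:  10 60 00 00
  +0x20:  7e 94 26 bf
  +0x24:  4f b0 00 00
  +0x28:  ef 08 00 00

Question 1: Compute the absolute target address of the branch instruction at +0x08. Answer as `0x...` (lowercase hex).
0x91c0

+0x08: 46 00 00 00 ⇒ word 0x46000000 (big)
  op=0x46000000>>25=0x23 ⇒ bl (J)
  imm@[24:0]=0x0 ⇒ #0
  target = base 0x91b4 + off 0x08 + 4 + imm 0 = 0x91c0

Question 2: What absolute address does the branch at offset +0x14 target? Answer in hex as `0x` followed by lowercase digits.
off 0x14: read 47 ff ff f4 as big → 0x47fffff4
  op=0x47fffff4>>25=0x23 ⇒ bl (J)
  imm@[24:0]=0x1fffff4 (s25→-12) ⇒ #-12
  target = base 0x91b4 + off 0x14 + 4 + imm -12 = 0x91c0

0x91c0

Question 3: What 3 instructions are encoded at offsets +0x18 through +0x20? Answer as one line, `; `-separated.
subi R4, #808593; lsl R1, R4; subi R2, #1320639

@+18  big-endian(7f 0c 56 91) = 0x7f0c5691
  top 7b → 0x3f → subi [RI]
  rd@[24:22]=0x4 ⇒ R4
  imm@[21:0]=0xc5691 ⇒ #808593
@+1c  big-endian(10 60 00 00) = 0x10600000
  top 7b → 0x8 → lsl [RR]
  rd@[24:22]=0x1 ⇒ R1
  rs@[21:19]=0x4 ⇒ R4
@+20  big-endian(7e 94 26 bf) = 0x7e9426bf
  top 7b → 0x3f → subi [RI]
  rd@[24:22]=0x2 ⇒ R2
  imm@[21:0]=0x1426bf ⇒ #1320639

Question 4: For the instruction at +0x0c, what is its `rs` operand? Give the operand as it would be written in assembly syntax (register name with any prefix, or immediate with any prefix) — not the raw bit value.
@+0c  big-endian(4e c0 00 00) = 0x4ec00000
  op=0x4ec00000>>25=0x27 ⇒ sw (RR)
  rd: (w>>22)&0x7=0x3 → R3
  rs: (w>>19)&0x7=0x0 → R0

R0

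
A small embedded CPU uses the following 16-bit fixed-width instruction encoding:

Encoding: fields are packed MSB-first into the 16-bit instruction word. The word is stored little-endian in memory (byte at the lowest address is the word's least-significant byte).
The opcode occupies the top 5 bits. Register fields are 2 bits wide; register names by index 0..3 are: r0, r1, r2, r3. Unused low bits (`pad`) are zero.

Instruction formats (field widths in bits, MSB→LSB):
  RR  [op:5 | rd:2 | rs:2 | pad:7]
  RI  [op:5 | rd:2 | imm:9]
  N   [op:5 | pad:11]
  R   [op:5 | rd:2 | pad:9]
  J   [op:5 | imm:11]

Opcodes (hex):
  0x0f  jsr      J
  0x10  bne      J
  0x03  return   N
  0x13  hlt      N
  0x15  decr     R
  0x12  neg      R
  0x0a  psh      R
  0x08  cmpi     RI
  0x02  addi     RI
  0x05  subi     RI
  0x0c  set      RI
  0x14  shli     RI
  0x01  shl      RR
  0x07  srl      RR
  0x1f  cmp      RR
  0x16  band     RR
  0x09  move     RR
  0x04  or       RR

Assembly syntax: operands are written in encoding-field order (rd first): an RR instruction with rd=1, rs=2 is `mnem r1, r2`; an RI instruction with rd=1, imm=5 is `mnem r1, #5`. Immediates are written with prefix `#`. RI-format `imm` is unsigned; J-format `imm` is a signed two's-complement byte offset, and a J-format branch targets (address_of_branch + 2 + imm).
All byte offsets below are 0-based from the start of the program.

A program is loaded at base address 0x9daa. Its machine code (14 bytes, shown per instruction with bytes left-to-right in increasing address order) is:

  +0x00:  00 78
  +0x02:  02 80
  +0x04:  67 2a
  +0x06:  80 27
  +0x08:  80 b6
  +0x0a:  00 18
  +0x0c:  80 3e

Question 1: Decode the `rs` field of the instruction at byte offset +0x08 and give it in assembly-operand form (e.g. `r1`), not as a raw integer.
r1

@+08  little-endian(80 b6) = 0xb680
  op=0xb680>>11=0x16 ⇒ band (RR)
  [10:9] rd=3 = r3
  [8:7] rs=1 = r1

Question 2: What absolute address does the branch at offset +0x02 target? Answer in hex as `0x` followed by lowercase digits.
[02] 02 80 → 0x8002
  opcode bits[15:11]=0x10: bne/J
  imm: (w>>0)&0x7ff=0x2 → #2
  target = base 0x9daa + off 0x02 + 2 + imm 2 = 0x9db0

0x9db0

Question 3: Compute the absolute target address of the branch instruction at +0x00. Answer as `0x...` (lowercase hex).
0x9dac

off 0x00: read 00 78 as little → 0x7800
  op=0x7800>>11=0xf ⇒ jsr (J)
  imm@[10:0]=0x0 ⇒ #0
  target = base 0x9daa + off 0x00 + 2 + imm 0 = 0x9dac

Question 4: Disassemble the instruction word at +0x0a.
return

off 0x0a: read 00 18 as little → 0x1800
  top 5b → 0x3 → return [N]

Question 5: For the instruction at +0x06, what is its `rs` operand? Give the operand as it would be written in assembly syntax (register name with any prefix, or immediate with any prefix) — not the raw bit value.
off 0x06: read 80 27 as little → 0x2780
  top 5b → 0x4 → or [RR]
  rd: (w>>9)&0x3=0x3 → r3
  rs: (w>>7)&0x3=0x3 → r3

r3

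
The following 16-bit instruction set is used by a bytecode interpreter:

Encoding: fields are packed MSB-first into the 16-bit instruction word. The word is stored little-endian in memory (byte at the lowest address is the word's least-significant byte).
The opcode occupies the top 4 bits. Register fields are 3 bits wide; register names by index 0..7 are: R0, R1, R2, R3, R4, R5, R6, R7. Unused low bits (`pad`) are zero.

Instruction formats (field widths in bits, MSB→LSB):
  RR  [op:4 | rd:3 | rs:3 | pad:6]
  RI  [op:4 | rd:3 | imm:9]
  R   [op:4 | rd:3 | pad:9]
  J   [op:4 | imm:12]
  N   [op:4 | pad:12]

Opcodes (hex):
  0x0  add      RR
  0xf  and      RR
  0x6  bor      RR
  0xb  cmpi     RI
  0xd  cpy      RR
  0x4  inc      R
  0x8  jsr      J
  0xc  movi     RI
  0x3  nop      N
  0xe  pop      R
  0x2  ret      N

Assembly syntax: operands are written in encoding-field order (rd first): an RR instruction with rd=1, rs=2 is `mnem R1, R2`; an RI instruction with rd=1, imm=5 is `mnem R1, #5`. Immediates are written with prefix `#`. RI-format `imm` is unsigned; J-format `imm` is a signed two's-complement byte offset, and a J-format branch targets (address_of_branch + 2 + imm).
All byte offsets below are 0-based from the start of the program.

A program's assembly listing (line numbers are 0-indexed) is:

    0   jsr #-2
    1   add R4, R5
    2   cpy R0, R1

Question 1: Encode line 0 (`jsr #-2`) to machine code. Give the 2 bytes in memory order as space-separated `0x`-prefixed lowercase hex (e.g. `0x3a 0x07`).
0xfe 0x8f

L0: jsr op=0x8:4|imm=-2:12 ⇒ 0x8ffe ⇒ little fe 8f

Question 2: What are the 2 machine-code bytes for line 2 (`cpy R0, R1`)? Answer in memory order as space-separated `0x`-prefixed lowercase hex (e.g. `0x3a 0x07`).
0x40 0xd0

2. cpy fields op=0xd:4|rd=0:3|rs=1:3|pad=0:6 → word d040h → 40 d0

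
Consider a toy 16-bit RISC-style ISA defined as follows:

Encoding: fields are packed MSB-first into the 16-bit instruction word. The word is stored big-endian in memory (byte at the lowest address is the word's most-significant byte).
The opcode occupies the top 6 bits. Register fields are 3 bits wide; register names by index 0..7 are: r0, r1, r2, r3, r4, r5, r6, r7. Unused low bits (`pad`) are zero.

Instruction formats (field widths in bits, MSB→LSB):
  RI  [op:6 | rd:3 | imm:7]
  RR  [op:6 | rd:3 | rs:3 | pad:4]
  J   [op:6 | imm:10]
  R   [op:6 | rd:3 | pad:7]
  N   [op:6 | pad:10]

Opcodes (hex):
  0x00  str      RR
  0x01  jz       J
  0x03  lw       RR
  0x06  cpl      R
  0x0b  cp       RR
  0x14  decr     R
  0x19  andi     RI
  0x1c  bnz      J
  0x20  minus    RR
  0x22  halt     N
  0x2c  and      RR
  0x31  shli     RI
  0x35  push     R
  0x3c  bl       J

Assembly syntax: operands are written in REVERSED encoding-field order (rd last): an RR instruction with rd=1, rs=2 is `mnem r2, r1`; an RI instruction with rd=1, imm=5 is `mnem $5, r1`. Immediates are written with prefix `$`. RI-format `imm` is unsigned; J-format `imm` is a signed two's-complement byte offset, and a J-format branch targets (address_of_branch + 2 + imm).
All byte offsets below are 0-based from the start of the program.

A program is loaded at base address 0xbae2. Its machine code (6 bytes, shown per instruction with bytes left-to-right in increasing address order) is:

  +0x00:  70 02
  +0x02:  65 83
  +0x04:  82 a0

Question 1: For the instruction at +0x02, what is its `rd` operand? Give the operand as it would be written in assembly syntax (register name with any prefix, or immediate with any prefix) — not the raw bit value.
r3

[02] 65 83 → 0x6583
  top 6b → 0x19 → andi [RI]
  rd@[9:7]=0x3 ⇒ r3
  imm@[6:0]=0x3 ⇒ $3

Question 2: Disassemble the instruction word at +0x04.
off 0x04: read 82 a0 as big → 0x82a0
  opcode bits[15:10]=0x20: minus/RR
  [9:7] rd=5 = r5
  [6:4] rs=2 = r2

minus r2, r5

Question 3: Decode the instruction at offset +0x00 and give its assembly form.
bnz $2

off 0x00: read 70 02 as big → 0x7002
  opcode bits[15:10]=0x1c: bnz/J
  imm@[9:0]=0x2 ⇒ $2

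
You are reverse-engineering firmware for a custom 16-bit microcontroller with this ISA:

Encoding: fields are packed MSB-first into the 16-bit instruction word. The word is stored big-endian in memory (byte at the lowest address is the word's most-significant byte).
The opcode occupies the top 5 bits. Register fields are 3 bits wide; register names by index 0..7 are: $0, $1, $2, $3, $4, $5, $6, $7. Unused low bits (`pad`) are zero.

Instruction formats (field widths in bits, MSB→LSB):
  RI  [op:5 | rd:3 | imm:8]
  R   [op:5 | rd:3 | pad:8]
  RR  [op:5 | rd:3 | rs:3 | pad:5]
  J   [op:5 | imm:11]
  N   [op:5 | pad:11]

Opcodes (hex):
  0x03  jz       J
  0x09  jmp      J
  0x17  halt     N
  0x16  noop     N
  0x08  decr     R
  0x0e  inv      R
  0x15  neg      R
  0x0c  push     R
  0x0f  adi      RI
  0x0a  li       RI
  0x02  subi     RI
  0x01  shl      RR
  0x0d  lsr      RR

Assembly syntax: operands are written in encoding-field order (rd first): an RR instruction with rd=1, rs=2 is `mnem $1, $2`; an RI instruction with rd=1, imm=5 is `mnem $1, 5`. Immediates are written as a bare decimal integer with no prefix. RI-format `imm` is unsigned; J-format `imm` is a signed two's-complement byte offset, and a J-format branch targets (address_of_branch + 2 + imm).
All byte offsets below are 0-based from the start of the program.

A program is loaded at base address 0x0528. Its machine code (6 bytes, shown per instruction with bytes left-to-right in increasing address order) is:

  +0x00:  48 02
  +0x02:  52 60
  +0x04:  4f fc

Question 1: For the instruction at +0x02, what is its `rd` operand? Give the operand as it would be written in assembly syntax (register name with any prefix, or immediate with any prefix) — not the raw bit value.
$2

[02] 52 60 → 0x5260
  opcode bits[15:11]=0xa: li/RI
  [10:8] rd=2 = $2
  [7:0] imm=96 = 96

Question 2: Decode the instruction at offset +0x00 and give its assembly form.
+0x00: 48 02 ⇒ word 0x4802 (big)
  op=0x4802>>11=0x9 ⇒ jmp (J)
  imm@[10:0]=0x2 ⇒ 2

jmp 2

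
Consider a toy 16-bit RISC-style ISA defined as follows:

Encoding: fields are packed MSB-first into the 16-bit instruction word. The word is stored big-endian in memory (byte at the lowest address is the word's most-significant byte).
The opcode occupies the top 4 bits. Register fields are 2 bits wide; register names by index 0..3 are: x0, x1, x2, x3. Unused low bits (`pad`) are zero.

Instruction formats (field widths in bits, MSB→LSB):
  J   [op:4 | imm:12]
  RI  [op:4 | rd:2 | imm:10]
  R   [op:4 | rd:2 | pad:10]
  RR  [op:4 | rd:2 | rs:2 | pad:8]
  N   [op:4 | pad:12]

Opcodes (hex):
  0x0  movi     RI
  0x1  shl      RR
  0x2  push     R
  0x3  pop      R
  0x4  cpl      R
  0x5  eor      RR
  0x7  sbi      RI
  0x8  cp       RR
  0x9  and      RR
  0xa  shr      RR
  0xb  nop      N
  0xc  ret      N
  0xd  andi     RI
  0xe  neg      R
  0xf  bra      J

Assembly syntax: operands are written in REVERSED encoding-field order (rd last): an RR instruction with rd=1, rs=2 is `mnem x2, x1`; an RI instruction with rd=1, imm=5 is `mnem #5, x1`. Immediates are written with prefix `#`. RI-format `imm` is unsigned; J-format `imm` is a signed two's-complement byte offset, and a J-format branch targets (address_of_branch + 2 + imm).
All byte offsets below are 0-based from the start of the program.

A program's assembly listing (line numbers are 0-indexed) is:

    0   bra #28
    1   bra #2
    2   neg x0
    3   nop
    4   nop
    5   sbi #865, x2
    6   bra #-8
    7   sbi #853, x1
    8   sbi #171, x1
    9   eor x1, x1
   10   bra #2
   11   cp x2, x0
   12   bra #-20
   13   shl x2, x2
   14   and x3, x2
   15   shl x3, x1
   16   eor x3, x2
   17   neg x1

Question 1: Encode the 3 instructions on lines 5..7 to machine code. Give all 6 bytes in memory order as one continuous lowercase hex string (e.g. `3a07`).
line 5 (sbi): pack op=0x7:4|rd=2:2|imm=865:10 = 0x7b61; big→ 7b 61
line 6 (bra): pack op=0xf:4|imm=-8:12 = 0xfff8; big→ ff f8
line 7 (sbi): pack op=0x7:4|rd=1:2|imm=853:10 = 0x7755; big→ 77 55

7b61fff87755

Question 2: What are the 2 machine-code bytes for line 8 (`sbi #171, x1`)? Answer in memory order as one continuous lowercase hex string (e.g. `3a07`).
74ab

L8: sbi op=0x7:4|rd=1:2|imm=171:10 ⇒ 0x74ab ⇒ big 74 ab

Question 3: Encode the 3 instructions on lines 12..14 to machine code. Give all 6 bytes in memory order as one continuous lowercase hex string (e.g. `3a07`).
L12: bra op=0xf:4|imm=-20:12 ⇒ 0xffec ⇒ big ff ec
L13: shl op=0x1:4|rd=2:2|rs=2:2|pad=0:8 ⇒ 0x1a00 ⇒ big 1a 00
L14: and op=0x9:4|rd=2:2|rs=3:2|pad=0:8 ⇒ 0x9b00 ⇒ big 9b 00

ffec1a009b00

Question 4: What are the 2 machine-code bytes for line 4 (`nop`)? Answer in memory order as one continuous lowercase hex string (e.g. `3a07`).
b000

line 4 (nop): pack op=0xb:4|pad=0:12 = 0xb000; big→ b0 00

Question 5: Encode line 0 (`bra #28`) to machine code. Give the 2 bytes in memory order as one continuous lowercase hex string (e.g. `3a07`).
0. bra fields op=0xf:4|imm=28:12 → word f01ch → f0 1c

f01c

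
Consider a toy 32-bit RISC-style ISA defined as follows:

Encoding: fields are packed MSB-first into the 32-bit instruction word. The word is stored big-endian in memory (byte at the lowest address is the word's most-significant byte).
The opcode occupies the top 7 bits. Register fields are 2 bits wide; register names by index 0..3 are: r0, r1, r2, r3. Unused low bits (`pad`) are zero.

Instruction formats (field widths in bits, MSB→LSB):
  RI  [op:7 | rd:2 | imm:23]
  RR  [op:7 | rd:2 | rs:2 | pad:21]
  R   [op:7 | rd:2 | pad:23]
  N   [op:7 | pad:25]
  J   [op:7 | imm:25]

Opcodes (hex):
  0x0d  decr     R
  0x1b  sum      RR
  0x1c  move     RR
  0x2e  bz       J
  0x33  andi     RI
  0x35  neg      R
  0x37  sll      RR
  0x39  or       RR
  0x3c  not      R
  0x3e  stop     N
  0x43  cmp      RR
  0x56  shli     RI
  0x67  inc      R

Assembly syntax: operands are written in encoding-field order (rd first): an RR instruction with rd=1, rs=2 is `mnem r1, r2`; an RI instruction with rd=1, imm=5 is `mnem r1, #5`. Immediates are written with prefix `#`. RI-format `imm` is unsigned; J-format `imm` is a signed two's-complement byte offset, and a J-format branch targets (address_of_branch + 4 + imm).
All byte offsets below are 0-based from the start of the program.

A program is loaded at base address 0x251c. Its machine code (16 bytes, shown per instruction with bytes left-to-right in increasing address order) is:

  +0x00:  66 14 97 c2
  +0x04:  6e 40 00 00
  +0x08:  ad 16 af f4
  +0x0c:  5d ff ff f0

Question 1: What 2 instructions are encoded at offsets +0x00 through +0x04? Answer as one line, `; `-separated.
off 0x00: read 66 14 97 c2 as big → 0x661497c2
  opcode bits[31:25]=0x33: andi/RI
  rd@[24:23]=0x0 ⇒ r0
  imm@[22:0]=0x1497c2 ⇒ #1349570
off 0x04: read 6e 40 00 00 as big → 0x6e400000
  opcode bits[31:25]=0x37: sll/RR
  rd@[24:23]=0x0 ⇒ r0
  rs@[22:21]=0x2 ⇒ r2

andi r0, #1349570; sll r0, r2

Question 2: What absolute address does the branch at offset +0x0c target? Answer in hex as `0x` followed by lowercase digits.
0x251c

[0c] 5d ff ff f0 → 0x5dfffff0
  top 7b → 0x2e → bz [J]
  [24:0] imm=33554416 (s25→-16) = #-16
  target = base 0x251c + off 0x0c + 4 + imm -16 = 0x251c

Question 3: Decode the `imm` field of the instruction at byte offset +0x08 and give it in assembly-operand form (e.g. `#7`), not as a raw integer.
#1486836

[08] ad 16 af f4 → 0xad16aff4
  opcode bits[31:25]=0x56: shli/RI
  rd: (w>>23)&0x3=0x2 → r2
  imm: (w>>0)&0x7fffff=0x16aff4 → #1486836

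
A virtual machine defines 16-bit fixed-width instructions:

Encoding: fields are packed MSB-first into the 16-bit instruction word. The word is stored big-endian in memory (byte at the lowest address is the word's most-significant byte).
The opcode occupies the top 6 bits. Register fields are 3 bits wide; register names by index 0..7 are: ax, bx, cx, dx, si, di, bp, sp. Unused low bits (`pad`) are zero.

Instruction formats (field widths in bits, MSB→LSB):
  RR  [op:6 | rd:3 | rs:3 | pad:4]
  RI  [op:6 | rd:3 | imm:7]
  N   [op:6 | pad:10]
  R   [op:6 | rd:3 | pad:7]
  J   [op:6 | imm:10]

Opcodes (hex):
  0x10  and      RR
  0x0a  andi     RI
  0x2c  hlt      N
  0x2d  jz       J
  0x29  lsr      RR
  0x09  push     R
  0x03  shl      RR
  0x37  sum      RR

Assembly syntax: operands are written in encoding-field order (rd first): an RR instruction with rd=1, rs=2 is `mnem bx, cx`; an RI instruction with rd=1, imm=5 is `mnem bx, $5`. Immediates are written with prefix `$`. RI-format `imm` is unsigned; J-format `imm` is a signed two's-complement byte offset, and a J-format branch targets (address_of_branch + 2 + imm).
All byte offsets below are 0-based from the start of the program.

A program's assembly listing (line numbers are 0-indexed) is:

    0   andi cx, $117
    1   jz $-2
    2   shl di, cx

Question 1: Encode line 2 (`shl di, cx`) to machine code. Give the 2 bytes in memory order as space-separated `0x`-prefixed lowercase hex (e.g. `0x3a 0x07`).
line 2 (shl): pack op=0x3:6|rd=5:3|rs=2:3|pad=0:4 = 0x0ea0; big→ 0e a0

0x0e 0xa0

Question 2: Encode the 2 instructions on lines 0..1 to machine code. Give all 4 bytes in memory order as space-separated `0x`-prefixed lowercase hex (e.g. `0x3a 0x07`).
L0: andi op=0xa:6|rd=2:3|imm=117:7 ⇒ 0x2975 ⇒ big 29 75
L1: jz op=0x2d:6|imm=-2:10 ⇒ 0xb7fe ⇒ big b7 fe

0x29 0x75 0xb7 0xfe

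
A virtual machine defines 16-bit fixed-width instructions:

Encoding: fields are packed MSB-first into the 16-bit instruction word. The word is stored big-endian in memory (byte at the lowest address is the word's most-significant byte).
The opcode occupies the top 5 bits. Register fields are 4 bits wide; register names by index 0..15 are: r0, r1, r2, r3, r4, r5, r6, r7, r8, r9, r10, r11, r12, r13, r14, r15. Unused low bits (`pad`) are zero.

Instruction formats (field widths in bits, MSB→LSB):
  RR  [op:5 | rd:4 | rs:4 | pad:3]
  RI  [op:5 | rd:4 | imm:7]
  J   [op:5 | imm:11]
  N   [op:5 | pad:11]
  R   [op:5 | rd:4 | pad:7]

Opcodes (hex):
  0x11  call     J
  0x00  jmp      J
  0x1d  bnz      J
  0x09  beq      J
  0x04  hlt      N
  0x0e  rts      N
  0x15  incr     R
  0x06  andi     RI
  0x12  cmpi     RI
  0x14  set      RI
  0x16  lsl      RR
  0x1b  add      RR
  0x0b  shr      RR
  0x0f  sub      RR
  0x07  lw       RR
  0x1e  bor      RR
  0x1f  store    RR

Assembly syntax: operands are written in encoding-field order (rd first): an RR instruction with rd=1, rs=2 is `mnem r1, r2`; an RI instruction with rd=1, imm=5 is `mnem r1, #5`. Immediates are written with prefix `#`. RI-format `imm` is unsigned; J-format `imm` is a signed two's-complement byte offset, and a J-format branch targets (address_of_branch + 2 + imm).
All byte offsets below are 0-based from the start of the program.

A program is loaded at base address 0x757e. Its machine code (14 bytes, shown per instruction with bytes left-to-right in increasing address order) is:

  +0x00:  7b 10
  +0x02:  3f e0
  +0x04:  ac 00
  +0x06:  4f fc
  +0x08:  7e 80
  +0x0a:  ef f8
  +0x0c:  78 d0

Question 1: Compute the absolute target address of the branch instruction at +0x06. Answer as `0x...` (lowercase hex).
0x7582

[06] 4f fc → 0x4ffc
  op=0x4ffc>>11=0x9 ⇒ beq (J)
  [10:0] imm=2044 (s11→-4) = #-4
  target = base 0x757e + off 0x06 + 2 + imm -4 = 0x7582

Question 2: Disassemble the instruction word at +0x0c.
sub r1, r10

[0c] 78 d0 → 0x78d0
  opcode bits[15:11]=0xf: sub/RR
  [10:7] rd=1 = r1
  [6:3] rs=10 = r10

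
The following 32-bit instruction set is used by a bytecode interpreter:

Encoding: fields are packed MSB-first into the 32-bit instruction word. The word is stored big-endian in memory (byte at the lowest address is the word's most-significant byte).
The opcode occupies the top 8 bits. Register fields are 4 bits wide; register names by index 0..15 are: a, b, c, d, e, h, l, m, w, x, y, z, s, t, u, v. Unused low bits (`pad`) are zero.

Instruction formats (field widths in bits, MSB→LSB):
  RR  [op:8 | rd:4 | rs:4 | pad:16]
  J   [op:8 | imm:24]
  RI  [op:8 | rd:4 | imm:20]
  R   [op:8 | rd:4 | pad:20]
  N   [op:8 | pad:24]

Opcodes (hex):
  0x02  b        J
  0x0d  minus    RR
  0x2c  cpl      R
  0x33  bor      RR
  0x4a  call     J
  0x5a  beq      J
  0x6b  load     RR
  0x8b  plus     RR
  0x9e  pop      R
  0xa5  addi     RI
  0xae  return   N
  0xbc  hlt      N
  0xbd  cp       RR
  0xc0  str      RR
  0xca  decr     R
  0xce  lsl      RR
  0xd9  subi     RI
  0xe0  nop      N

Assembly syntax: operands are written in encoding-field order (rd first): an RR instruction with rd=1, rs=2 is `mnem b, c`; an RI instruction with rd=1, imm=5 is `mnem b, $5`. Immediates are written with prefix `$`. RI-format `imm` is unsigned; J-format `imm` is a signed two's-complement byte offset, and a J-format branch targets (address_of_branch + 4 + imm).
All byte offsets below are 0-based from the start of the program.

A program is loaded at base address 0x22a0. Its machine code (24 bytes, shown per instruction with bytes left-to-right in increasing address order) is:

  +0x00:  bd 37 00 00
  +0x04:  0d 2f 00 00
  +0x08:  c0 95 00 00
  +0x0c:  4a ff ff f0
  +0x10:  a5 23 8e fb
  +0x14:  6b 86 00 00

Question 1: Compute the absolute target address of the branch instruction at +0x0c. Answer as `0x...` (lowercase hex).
off 0x0c: read 4a ff ff f0 as big → 0x4afffff0
  top 8b → 0x4a → call [J]
  imm@[23:0]=0xfffff0 (s24→-16) ⇒ $-16
  target = base 0x22a0 + off 0x0c + 4 + imm -16 = 0x22a0

0x22a0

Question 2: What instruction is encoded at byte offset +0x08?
str x, h

[08] c0 95 00 00 → 0xc0950000
  opcode bits[31:24]=0xc0: str/RR
  rd@[23:20]=0x9 ⇒ x
  rs@[19:16]=0x5 ⇒ h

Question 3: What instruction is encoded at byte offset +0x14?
load w, l

[14] 6b 86 00 00 → 0x6b860000
  op=0x6b860000>>24=0x6b ⇒ load (RR)
  [23:20] rd=8 = w
  [19:16] rs=6 = l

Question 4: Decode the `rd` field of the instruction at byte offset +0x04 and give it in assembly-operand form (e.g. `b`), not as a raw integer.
off 0x04: read 0d 2f 00 00 as big → 0x0d2f0000
  opcode bits[31:24]=0xd: minus/RR
  rd: (w>>20)&0xf=0x2 → c
  rs: (w>>16)&0xf=0xf → v

c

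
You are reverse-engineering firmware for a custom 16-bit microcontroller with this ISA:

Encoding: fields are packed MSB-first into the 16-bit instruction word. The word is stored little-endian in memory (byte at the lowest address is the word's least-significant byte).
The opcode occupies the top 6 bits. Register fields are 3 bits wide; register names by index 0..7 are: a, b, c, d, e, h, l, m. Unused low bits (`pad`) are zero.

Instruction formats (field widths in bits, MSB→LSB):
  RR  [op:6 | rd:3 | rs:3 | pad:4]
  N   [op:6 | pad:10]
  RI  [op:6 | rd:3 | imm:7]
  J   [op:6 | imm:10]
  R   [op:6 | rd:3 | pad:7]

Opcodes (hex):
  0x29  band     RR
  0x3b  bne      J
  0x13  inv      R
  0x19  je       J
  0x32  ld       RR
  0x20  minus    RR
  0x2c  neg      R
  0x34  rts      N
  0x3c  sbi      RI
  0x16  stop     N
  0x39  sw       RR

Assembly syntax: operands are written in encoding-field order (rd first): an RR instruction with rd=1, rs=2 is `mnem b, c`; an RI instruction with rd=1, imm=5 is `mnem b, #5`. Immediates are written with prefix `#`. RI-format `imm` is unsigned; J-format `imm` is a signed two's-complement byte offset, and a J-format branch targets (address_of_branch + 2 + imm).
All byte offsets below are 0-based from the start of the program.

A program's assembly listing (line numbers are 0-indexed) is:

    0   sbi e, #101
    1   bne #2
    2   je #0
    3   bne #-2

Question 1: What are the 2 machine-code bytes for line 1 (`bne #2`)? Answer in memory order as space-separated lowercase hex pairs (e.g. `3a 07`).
L1: bne op=0x3b:6|imm=2:10 ⇒ 0xec02 ⇒ little 02 ec

02 ec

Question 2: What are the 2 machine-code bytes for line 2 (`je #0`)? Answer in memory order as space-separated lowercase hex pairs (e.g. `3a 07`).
00 64

L2: je op=0x19:6|imm=0:10 ⇒ 0x6400 ⇒ little 00 64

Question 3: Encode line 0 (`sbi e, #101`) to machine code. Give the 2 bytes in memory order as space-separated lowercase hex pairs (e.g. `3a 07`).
L0: sbi op=0x3c:6|rd=4:3|imm=101:7 ⇒ 0xf265 ⇒ little 65 f2

65 f2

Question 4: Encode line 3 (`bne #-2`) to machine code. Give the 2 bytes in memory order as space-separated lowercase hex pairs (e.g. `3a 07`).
L3: bne op=0x3b:6|imm=-2:10 ⇒ 0xeffe ⇒ little fe ef

fe ef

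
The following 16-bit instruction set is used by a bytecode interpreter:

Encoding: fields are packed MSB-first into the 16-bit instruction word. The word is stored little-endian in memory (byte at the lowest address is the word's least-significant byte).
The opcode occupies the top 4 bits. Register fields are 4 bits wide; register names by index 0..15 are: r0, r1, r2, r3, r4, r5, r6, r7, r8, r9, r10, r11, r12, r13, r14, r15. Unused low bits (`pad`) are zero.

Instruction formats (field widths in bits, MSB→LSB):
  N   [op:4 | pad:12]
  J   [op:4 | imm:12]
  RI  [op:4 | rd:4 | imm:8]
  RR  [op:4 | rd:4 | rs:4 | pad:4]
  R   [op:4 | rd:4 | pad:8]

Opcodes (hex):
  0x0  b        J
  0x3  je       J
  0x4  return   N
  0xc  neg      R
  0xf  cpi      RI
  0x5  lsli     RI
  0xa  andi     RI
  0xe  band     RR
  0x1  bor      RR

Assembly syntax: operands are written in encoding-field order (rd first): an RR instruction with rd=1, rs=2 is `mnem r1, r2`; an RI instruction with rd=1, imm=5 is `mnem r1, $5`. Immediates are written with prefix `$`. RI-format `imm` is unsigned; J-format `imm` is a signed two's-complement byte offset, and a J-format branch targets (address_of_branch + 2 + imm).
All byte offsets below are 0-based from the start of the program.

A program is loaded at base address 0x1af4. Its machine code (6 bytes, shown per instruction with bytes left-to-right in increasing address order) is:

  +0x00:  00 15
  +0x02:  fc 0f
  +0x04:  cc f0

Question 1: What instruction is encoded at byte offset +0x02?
b $-4

off 0x02: read fc 0f as little → 0x0ffc
  op=0x0ffc>>12=0x0 ⇒ b (J)
  imm@[11:0]=0xffc (s12→-4) ⇒ $-4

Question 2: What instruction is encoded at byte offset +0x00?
[00] 00 15 → 0x1500
  opcode bits[15:12]=0x1: bor/RR
  rd@[11:8]=0x5 ⇒ r5
  rs@[7:4]=0x0 ⇒ r0

bor r5, r0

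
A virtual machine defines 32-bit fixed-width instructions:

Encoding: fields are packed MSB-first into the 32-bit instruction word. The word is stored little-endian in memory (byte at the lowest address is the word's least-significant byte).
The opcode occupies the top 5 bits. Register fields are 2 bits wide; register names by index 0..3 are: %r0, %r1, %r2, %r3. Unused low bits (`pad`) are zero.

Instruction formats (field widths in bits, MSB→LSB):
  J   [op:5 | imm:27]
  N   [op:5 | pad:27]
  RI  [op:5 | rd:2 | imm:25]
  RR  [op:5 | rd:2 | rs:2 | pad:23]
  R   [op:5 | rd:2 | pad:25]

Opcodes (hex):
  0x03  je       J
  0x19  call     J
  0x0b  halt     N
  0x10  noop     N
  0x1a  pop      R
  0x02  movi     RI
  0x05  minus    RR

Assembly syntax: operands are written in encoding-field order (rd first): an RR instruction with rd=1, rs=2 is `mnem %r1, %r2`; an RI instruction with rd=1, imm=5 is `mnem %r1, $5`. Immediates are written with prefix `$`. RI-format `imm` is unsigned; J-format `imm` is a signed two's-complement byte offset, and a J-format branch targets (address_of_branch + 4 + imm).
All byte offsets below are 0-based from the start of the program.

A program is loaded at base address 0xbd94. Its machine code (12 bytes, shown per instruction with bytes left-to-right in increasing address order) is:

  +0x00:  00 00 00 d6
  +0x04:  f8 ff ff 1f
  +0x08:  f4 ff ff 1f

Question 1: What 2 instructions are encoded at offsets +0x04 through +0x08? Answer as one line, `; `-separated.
je $-8; je $-12

[04] f8 ff ff 1f → 0x1ffffff8
  top 5b → 0x3 → je [J]
  [26:0] imm=134217720 (s27→-8) = $-8
[08] f4 ff ff 1f → 0x1ffffff4
  top 5b → 0x3 → je [J]
  [26:0] imm=134217716 (s27→-12) = $-12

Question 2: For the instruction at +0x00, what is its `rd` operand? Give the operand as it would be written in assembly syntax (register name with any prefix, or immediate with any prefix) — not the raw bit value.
[00] 00 00 00 d6 → 0xd6000000
  opcode bits[31:27]=0x1a: pop/R
  rd: (w>>25)&0x3=0x3 → %r3

%r3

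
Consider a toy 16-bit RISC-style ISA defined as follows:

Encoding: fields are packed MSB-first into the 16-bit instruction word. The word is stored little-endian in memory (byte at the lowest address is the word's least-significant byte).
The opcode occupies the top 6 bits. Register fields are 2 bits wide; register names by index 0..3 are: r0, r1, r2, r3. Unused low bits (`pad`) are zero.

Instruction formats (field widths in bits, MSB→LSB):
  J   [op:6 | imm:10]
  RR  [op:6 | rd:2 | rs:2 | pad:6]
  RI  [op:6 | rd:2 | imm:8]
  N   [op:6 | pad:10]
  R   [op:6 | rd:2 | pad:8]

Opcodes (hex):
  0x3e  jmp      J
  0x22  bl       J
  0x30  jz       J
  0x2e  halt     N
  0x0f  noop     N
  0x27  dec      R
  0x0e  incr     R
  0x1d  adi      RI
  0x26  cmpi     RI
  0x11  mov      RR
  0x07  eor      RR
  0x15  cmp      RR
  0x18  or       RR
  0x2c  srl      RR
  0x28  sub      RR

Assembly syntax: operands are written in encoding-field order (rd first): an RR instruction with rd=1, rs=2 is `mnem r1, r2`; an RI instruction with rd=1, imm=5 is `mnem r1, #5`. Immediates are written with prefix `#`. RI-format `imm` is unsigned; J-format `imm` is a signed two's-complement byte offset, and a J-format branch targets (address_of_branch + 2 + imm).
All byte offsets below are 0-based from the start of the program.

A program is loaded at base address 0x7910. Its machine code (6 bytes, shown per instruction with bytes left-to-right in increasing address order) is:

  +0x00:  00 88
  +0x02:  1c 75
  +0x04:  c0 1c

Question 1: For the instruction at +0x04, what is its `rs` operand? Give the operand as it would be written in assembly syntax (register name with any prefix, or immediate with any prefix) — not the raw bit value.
r3

[04] c0 1c → 0x1cc0
  top 6b → 0x7 → eor [RR]
  rd: (w>>8)&0x3=0x0 → r0
  rs: (w>>6)&0x3=0x3 → r3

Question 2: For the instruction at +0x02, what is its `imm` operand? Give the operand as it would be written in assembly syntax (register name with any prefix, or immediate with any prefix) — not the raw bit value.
#28

[02] 1c 75 → 0x751c
  opcode bits[15:10]=0x1d: adi/RI
  rd: (w>>8)&0x3=0x1 → r1
  imm: (w>>0)&0xff=0x1c → #28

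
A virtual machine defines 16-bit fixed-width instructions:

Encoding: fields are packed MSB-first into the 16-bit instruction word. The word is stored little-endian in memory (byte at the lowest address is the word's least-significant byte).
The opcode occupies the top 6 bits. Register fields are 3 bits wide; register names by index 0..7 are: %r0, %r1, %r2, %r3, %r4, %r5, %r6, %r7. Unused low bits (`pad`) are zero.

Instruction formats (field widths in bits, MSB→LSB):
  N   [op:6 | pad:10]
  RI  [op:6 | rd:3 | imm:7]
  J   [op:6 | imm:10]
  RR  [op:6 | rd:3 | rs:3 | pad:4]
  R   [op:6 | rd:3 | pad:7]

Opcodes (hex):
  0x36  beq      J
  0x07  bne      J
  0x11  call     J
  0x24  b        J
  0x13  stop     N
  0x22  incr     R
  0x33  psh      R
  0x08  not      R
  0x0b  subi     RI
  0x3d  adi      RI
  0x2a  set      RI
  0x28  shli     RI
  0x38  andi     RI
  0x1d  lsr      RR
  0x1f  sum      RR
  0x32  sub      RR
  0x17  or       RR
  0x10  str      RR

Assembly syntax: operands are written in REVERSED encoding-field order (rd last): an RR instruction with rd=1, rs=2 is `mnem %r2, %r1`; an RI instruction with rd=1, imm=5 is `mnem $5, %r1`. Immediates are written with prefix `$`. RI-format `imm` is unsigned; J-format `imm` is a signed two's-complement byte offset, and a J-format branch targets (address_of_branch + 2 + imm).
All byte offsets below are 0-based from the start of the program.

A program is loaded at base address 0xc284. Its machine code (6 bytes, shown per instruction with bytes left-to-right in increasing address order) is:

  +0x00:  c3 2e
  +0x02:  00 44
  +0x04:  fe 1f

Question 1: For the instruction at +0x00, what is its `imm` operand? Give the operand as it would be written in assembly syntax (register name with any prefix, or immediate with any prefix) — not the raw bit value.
+0x00: c3 2e ⇒ word 0x2ec3 (little)
  opcode bits[15:10]=0xb: subi/RI
  rd: (w>>7)&0x7=0x5 → %r5
  imm: (w>>0)&0x7f=0x43 → $67

$67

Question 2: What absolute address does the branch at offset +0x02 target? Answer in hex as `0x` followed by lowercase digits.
0xc288

off 0x02: read 00 44 as little → 0x4400
  opcode bits[15:10]=0x11: call/J
  [9:0] imm=0 = $0
  target = base 0xc284 + off 0x02 + 2 + imm 0 = 0xc288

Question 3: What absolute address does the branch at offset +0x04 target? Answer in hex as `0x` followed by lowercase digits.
@+04  little-endian(fe 1f) = 0x1ffe
  op=0x1ffe>>10=0x7 ⇒ bne (J)
  imm@[9:0]=0x3fe (s10→-2) ⇒ $-2
  target = base 0xc284 + off 0x04 + 2 + imm -2 = 0xc288

0xc288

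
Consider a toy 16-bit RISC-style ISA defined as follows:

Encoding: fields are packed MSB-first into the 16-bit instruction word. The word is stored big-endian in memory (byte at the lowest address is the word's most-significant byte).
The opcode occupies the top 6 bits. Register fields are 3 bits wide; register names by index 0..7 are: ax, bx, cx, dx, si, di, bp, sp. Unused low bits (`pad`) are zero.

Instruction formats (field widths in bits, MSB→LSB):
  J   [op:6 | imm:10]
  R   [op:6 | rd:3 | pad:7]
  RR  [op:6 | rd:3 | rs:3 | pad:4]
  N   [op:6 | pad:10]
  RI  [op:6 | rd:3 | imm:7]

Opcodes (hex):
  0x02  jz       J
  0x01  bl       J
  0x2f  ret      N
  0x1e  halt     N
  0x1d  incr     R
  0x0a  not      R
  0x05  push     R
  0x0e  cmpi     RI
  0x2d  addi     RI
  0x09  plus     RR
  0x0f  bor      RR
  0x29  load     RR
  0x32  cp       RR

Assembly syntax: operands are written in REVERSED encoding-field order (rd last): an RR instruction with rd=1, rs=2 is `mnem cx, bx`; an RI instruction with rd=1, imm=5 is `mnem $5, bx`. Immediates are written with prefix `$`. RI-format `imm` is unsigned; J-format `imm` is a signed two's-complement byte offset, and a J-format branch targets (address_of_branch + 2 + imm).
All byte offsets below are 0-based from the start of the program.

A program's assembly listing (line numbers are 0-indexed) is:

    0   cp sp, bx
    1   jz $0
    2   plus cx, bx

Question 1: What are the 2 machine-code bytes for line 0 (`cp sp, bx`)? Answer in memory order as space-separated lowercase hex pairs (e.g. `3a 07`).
0. cp fields op=0x32:6|rd=1:3|rs=7:3|pad=0:4 → word c8f0h → c8 f0

c8 f0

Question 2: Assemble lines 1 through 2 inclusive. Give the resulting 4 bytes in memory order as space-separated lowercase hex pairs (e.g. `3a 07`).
08 00 24 a0

1. jz fields op=0x2:6|imm=0:10 → word 0800h → 08 00
2. plus fields op=0x9:6|rd=1:3|rs=2:3|pad=0:4 → word 24a0h → 24 a0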